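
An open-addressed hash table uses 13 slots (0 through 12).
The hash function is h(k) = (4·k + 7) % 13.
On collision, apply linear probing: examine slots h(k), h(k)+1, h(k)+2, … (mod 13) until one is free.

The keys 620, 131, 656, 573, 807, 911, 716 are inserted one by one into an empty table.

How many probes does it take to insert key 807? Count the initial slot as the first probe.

3

Insert 620: h=4, slot 4 empty => index 4.
Insert 131: h=11, slot 11 empty => index 11.
Insert 656: h=5, slot 5 empty => index 5.
Insert 573: h=11, slot 11 occupied => index 12.
Insert 807: h=11, slots 11,12 occupied => index 0.
Insert 911: h=11, slots 11,12,0 occupied => index 1.
Insert 716: h=11, slots 11,12,0,1 occupied => index 2.
Table: [807, 911, 716, ∅, 620, 656, ∅, ∅, ∅, ∅, ∅, 131, 573]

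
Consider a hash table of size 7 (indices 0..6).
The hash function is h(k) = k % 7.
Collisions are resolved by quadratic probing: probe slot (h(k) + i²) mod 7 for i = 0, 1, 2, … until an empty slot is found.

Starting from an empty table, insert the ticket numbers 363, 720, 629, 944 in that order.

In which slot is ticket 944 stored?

363 hashes to 6; slot 6 is free => place at 6.
720 hashes to 6; 6 taken => place at 0.
629 hashes to 6; 6,0 taken => place at 3.
944 hashes to 6; 6,0,3 taken => place at 1.
Table: [720, 944, —, 629, —, —, 363]

1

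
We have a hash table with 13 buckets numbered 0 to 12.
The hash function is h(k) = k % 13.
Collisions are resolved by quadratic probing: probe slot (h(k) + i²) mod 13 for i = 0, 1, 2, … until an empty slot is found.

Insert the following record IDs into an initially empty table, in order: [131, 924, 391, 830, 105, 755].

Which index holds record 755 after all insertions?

4

131 hashes to 1; slot 1 is free -> place at 1.
924 hashes to 1; 1 taken -> place at 2.
391 hashes to 1; 1,2 taken -> place at 5.
830 hashes to 11; slot 11 is free -> place at 11.
105 hashes to 1; 1,2,5 taken -> place at 10.
755 hashes to 1; 1,2,5,10 taken -> place at 4.
Table: [_, 131, 924, _, 755, 391, _, _, _, _, 105, 830, _]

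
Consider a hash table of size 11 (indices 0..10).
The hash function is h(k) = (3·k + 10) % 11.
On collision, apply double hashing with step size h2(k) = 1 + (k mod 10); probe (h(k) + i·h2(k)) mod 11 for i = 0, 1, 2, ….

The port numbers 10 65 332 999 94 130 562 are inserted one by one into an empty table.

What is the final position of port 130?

8

10: h=7 => slot 7
65: h=7, h2=6, probe 7,2 => slot 2
332: h=5 => slot 5
999: h=4 => slot 4
94: h=6 => slot 6
130: h=4, h2=1, probe 4,5,6,7,8 => slot 8
562: h=2, h2=3, probe 2,5,8,0 => slot 0
Table: [562, -, 65, -, 999, 332, 94, 10, 130, -, -]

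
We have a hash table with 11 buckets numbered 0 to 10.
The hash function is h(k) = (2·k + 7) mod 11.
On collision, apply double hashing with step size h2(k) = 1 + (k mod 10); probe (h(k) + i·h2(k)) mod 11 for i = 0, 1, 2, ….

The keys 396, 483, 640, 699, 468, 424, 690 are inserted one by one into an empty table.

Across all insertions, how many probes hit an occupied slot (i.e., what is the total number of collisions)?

2

Insert 396: h=7, slot 7 empty → index 7.
Insert 483: h=5, slot 5 empty → index 5.
Insert 640: h=0, slot 0 empty → index 0.
Insert 699: h=8, slot 8 empty → index 8.
Insert 468: h=8, h2=9, slot 8 occupied → index 6.
Insert 424: h=8, h2=5, slot 8 occupied → index 2.
Insert 690: h=1, slot 1 empty → index 1.
Table: [640, 690, 424, -, -, 483, 468, 396, 699, -, -]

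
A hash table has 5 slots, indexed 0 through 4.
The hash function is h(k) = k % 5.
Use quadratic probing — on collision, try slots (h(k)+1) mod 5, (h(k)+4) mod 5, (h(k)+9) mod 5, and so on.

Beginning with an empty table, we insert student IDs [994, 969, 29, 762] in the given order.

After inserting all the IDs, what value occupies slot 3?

994 hashes to 4; slot 4 is free -> place at 4.
969 hashes to 4; 4 taken -> place at 0.
29 hashes to 4; 4,0 taken -> place at 3.
762 hashes to 2; slot 2 is free -> place at 2.
Table: [969, —, 762, 29, 994]

29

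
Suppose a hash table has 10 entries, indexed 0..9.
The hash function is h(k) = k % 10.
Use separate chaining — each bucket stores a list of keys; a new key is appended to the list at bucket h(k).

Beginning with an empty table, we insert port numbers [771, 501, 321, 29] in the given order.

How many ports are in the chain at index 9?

1

Insert 771: h=1, bucket 1 empty → new chain.
Insert 501: h=1, bucket 1 nonempty → append to chain.
Insert 321: h=1, bucket 1 nonempty → append to chain.
Insert 29: h=9, bucket 9 empty → new chain.
Final buckets:
0: ∅
1: 771 -> 501 -> 321
2: ∅
3: ∅
4: ∅
5: ∅
6: ∅
7: ∅
8: ∅
9: 29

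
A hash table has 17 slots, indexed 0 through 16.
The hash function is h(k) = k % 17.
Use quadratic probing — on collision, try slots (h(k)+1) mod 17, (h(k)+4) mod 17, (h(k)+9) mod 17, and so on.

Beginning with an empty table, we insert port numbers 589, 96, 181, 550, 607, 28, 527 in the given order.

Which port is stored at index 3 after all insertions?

28

Insert 589: h=11, slot 11 empty => index 11.
Insert 96: h=11, slot 11 occupied => index 12.
Insert 181: h=11, slots 11,12 occupied => index 15.
Insert 550: h=6, slot 6 empty => index 6.
Insert 607: h=12, slot 12 occupied => index 13.
Insert 28: h=11, slots 11,12,15 occupied => index 3.
Insert 527: h=0, slot 0 empty => index 0.
Table: [527, -, -, 28, -, -, 550, -, -, -, -, 589, 96, 607, -, 181, -]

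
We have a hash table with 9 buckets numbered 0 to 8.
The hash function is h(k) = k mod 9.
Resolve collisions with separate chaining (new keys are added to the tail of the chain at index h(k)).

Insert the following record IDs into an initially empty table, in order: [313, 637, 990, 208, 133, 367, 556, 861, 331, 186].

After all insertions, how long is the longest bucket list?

6

Insert 313: h=7, bucket 7 empty -> new chain.
Insert 637: h=7, bucket 7 nonempty -> append to chain.
Insert 990: h=0, bucket 0 empty -> new chain.
Insert 208: h=1, bucket 1 empty -> new chain.
Insert 133: h=7, bucket 7 nonempty -> append to chain.
Insert 367: h=7, bucket 7 nonempty -> append to chain.
Insert 556: h=7, bucket 7 nonempty -> append to chain.
Insert 861: h=6, bucket 6 empty -> new chain.
Insert 331: h=7, bucket 7 nonempty -> append to chain.
Insert 186: h=6, bucket 6 nonempty -> append to chain.
Final buckets:
0: 990
1: 208
2: .
3: .
4: .
5: .
6: 861 -> 186
7: 313 -> 637 -> 133 -> 367 -> 556 -> 331
8: .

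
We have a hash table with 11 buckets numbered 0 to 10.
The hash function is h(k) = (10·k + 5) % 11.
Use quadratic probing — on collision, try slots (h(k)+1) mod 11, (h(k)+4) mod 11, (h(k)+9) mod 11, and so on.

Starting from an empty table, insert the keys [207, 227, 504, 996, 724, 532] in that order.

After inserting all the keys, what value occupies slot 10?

207 hashes to 7; slot 7 is free => place at 7.
227 hashes to 9; slot 9 is free => place at 9.
504 hashes to 7; 7 taken => place at 8.
996 hashes to 10; slot 10 is free => place at 10.
724 hashes to 7; 7,8 taken => place at 0.
532 hashes to 1; slot 1 is free => place at 1.
Table: [724, 532, -, -, -, -, -, 207, 504, 227, 996]

996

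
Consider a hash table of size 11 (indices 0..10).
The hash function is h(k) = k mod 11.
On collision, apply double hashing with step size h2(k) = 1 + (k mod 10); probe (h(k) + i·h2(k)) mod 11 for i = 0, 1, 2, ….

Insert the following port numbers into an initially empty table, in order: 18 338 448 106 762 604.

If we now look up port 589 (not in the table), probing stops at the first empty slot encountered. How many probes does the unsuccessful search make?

2

18 hashes to 7; slot 7 is free => place at 7.
338 hashes to 8; slot 8 is free => place at 8.
448 hashes to 8, h2=9; 8 taken => place at 6.
106 hashes to 7, h2=7; 7 taken => place at 3.
762 hashes to 3, h2=3; 3,6 taken => place at 9.
604 hashes to 10; slot 10 is free => place at 10.
Table: [-, -, -, 106, -, -, 448, 18, 338, 762, 604]
Lookup 589: h=6, h2=10, probe 6,5 → slot 5 empty, not found.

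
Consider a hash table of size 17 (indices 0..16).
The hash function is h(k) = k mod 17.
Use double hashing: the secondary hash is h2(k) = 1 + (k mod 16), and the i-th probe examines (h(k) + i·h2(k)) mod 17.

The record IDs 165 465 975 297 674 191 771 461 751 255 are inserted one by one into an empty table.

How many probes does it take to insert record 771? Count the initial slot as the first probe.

165 hashes to 12; slot 12 is free -> place at 12.
465 hashes to 6; slot 6 is free -> place at 6.
975 hashes to 6, h2=16; 6 taken -> place at 5.
297 hashes to 8; slot 8 is free -> place at 8.
674 hashes to 11; slot 11 is free -> place at 11.
191 hashes to 4; slot 4 is free -> place at 4.
771 hashes to 6, h2=4; 6 taken -> place at 10.
461 hashes to 2; slot 2 is free -> place at 2.
751 hashes to 3; slot 3 is free -> place at 3.
255 hashes to 0; slot 0 is free -> place at 0.
Table: [255, ., 461, 751, 191, 975, 465, ., 297, ., 771, 674, 165, ., ., ., .]

2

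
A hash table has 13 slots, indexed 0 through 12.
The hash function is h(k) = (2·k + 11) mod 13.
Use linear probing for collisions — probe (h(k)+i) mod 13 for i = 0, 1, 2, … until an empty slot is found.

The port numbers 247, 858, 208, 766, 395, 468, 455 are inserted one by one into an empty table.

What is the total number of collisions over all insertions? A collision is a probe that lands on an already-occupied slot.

247: h=11 -> slot 11
858: h=11, probe 11,12 -> slot 12
208: h=11, probe 11,12,0 -> slot 0
766: h=9 -> slot 9
395: h=8 -> slot 8
468: h=11, probe 11,12,0,1 -> slot 1
455: h=11, probe 11,12,0,1,2 -> slot 2
Table: [208, 468, 455, -, -, -, -, -, 395, 766, -, 247, 858]

10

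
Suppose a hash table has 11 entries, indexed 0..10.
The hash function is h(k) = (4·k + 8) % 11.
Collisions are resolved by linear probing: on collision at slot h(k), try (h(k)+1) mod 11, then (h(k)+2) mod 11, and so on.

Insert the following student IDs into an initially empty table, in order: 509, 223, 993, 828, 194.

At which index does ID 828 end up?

1

Insert 509: h=9, slot 9 empty => index 9.
Insert 223: h=9, slot 9 occupied => index 10.
Insert 993: h=9, slots 9,10 occupied => index 0.
Insert 828: h=9, slots 9,10,0 occupied => index 1.
Insert 194: h=3, slot 3 empty => index 3.
Table: [993, 828, ., 194, ., ., ., ., ., 509, 223]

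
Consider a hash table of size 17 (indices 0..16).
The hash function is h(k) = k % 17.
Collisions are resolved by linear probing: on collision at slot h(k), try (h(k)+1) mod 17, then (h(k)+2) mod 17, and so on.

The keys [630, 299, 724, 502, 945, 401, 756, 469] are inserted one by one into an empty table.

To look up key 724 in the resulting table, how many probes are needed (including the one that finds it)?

2

630 hashes to 1; slot 1 is free => place at 1.
299 hashes to 10; slot 10 is free => place at 10.
724 hashes to 10; 10 taken => place at 11.
502 hashes to 9; slot 9 is free => place at 9.
945 hashes to 10; 10,11 taken => place at 12.
401 hashes to 10; 10,11,12 taken => place at 13.
756 hashes to 8; slot 8 is free => place at 8.
469 hashes to 10; 10,11,12,13 taken => place at 14.
Table: [., 630, ., ., ., ., ., ., 756, 502, 299, 724, 945, 401, 469, ., .]
Lookup 724: h=10, probe 10,11 → found at 11.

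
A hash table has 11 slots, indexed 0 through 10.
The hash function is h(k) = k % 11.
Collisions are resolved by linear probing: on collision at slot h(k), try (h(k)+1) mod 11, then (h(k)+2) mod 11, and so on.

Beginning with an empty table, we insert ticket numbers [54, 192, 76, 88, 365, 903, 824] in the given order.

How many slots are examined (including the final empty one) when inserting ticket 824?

6

54 hashes to 10; slot 10 is free -> place at 10.
192 hashes to 5; slot 5 is free -> place at 5.
76 hashes to 10; 10 taken -> place at 0.
88 hashes to 0; 0 taken -> place at 1.
365 hashes to 2; slot 2 is free -> place at 2.
903 hashes to 1; 1,2 taken -> place at 3.
824 hashes to 10; 10,0,1,2,3 taken -> place at 4.
Table: [76, 88, 365, 903, 824, 192, —, —, —, —, 54]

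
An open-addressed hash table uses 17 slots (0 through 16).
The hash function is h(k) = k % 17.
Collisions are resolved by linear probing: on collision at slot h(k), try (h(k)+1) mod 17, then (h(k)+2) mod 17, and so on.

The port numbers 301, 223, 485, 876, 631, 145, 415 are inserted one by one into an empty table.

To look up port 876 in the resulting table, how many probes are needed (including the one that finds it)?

2

Insert 301: h=12, slot 12 empty -> index 12.
Insert 223: h=2, slot 2 empty -> index 2.
Insert 485: h=9, slot 9 empty -> index 9.
Insert 876: h=9, slot 9 occupied -> index 10.
Insert 631: h=2, slot 2 occupied -> index 3.
Insert 145: h=9, slots 9,10 occupied -> index 11.
Insert 415: h=7, slot 7 empty -> index 7.
Table: [—, —, 223, 631, —, —, —, 415, —, 485, 876, 145, 301, —, —, —, —]
Lookup 876: h=9, probe 9,10 → found at 10.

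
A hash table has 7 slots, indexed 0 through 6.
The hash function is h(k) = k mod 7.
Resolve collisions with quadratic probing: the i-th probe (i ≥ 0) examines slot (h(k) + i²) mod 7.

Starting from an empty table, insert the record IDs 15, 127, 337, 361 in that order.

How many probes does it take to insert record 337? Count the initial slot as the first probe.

Insert 15: h=1, slot 1 empty => index 1.
Insert 127: h=1, slot 1 occupied => index 2.
Insert 337: h=1, slots 1,2 occupied => index 5.
Insert 361: h=4, slot 4 empty => index 4.
Table: [—, 15, 127, —, 361, 337, —]

3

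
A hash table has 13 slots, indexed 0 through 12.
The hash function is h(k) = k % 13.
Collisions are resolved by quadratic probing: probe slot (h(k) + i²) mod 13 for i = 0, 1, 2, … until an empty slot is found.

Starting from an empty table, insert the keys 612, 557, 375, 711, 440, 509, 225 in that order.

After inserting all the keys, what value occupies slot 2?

612 hashes to 1; slot 1 is free => place at 1.
557 hashes to 11; slot 11 is free => place at 11.
375 hashes to 11; 11 taken => place at 12.
711 hashes to 9; slot 9 is free => place at 9.
440 hashes to 11; 11,12 taken => place at 2.
509 hashes to 2; 2 taken => place at 3.
225 hashes to 4; slot 4 is free => place at 4.
Table: [—, 612, 440, 509, 225, —, —, —, —, 711, —, 557, 375]

440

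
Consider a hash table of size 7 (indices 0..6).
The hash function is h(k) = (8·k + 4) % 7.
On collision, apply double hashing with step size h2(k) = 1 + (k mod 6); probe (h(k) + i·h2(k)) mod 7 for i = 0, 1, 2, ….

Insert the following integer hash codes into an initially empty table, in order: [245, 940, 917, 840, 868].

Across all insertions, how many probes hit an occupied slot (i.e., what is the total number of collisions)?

245: h=4 → slot 4
940: h=6 → slot 6
917: h=4, h2=6, probe 4,3 → slot 3
840: h=4, h2=1, probe 4,5 → slot 5
868: h=4, h2=5, probe 4,2 → slot 2
Table: [_, _, 868, 917, 245, 840, 940]

3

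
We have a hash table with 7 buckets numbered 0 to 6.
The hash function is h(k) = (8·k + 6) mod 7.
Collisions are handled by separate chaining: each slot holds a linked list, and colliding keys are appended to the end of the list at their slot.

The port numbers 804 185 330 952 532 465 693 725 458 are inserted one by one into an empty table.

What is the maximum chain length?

3

804 -> bucket 5
185 -> bucket 2
330 -> bucket 0
952 -> bucket 6
532 -> bucket 6 (collision)
465 -> bucket 2 (collision)
693 -> bucket 6 (collision)
725 -> bucket 3
458 -> bucket 2 (collision)
Final buckets:
0: 330
1: _
2: 185 -> 465 -> 458
3: 725
4: _
5: 804
6: 952 -> 532 -> 693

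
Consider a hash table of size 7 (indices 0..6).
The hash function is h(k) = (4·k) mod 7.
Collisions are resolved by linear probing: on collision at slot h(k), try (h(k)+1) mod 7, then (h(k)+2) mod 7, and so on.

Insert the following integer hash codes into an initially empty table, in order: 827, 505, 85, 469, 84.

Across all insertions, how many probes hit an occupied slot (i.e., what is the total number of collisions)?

4

827 hashes to 4; slot 4 is free → place at 4.
505 hashes to 4; 4 taken → place at 5.
85 hashes to 4; 4,5 taken → place at 6.
469 hashes to 0; slot 0 is free → place at 0.
84 hashes to 0; 0 taken → place at 1.
Table: [469, 84, _, _, 827, 505, 85]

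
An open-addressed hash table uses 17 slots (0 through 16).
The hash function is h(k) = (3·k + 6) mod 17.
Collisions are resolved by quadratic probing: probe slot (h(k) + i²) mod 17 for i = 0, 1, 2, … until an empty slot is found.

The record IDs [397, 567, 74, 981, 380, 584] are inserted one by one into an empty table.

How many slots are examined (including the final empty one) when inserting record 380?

Insert 397: h=7, slot 7 empty → index 7.
Insert 567: h=7, slot 7 occupied → index 8.
Insert 74: h=7, slots 7,8 occupied → index 11.
Insert 981: h=8, slot 8 occupied → index 9.
Insert 380: h=7, slots 7,8,11 occupied → index 16.
Insert 584: h=7, slots 7,8,11,16 occupied → index 6.
Table: [-, -, -, -, -, -, 584, 397, 567, 981, -, 74, -, -, -, -, 380]

4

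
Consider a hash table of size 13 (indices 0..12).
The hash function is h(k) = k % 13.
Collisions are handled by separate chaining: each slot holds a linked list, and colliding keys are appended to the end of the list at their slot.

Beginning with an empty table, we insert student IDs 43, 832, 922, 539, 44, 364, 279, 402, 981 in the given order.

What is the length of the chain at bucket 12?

Insert 43: h=4, bucket 4 empty -> new chain.
Insert 832: h=0, bucket 0 empty -> new chain.
Insert 922: h=12, bucket 12 empty -> new chain.
Insert 539: h=6, bucket 6 empty -> new chain.
Insert 44: h=5, bucket 5 empty -> new chain.
Insert 364: h=0, bucket 0 nonempty -> append to chain.
Insert 279: h=6, bucket 6 nonempty -> append to chain.
Insert 402: h=12, bucket 12 nonempty -> append to chain.
Insert 981: h=6, bucket 6 nonempty -> append to chain.
Final buckets:
0: 832 -> 364
1: ∅
2: ∅
3: ∅
4: 43
5: 44
6: 539 -> 279 -> 981
7: ∅
8: ∅
9: ∅
10: ∅
11: ∅
12: 922 -> 402

2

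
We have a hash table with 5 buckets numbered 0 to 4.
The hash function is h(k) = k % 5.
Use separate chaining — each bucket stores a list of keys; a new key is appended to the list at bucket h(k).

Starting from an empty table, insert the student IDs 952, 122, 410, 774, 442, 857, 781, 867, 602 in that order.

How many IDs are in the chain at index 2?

Insert 952: h=2, bucket 2 empty → new chain.
Insert 122: h=2, bucket 2 nonempty → append to chain.
Insert 410: h=0, bucket 0 empty → new chain.
Insert 774: h=4, bucket 4 empty → new chain.
Insert 442: h=2, bucket 2 nonempty → append to chain.
Insert 857: h=2, bucket 2 nonempty → append to chain.
Insert 781: h=1, bucket 1 empty → new chain.
Insert 867: h=2, bucket 2 nonempty → append to chain.
Insert 602: h=2, bucket 2 nonempty → append to chain.
Final buckets:
0: 410
1: 781
2: 952 -> 122 -> 442 -> 857 -> 867 -> 602
3: _
4: 774

6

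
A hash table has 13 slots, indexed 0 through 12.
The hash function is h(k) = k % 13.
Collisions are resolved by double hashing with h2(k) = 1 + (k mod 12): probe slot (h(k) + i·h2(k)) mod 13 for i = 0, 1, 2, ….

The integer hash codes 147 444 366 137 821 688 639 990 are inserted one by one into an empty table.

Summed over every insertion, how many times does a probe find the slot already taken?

Insert 147: h=4, slot 4 empty → index 4.
Insert 444: h=2, slot 2 empty → index 2.
Insert 366: h=2, h2=7, slot 2 occupied → index 9.
Insert 137: h=7, slot 7 empty → index 7.
Insert 821: h=2, h2=6, slot 2 occupied → index 8.
Insert 688: h=12, slot 12 empty → index 12.
Insert 639: h=2, h2=4, slot 2 occupied → index 6.
Insert 990: h=2, h2=7, slots 2,9 occupied → index 3.
Table: [-, -, 444, 990, 147, -, 639, 137, 821, 366, -, -, 688]

5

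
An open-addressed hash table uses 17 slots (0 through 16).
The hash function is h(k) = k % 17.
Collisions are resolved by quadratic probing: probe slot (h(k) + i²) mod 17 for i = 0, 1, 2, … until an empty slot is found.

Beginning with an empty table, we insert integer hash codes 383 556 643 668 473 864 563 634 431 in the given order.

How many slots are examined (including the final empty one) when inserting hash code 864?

Insert 383: h=9, slot 9 empty → index 9.
Insert 556: h=12, slot 12 empty → index 12.
Insert 643: h=14, slot 14 empty → index 14.
Insert 668: h=5, slot 5 empty → index 5.
Insert 473: h=14, slot 14 occupied → index 15.
Insert 864: h=14, slots 14,15 occupied → index 1.
Insert 563: h=2, slot 2 empty → index 2.
Insert 634: h=5, slot 5 occupied → index 6.
Insert 431: h=6, slot 6 occupied → index 7.
Table: [—, 864, 563, —, —, 668, 634, 431, —, 383, —, —, 556, —, 643, 473, —]

3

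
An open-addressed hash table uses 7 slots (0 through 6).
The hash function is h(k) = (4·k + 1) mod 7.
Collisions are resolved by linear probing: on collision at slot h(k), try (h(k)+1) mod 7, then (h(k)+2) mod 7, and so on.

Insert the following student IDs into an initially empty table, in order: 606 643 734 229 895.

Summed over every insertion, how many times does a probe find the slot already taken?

3

Insert 606: h=3, slot 3 empty → index 3.
Insert 643: h=4, slot 4 empty → index 4.
Insert 734: h=4, slot 4 occupied → index 5.
Insert 229: h=0, slot 0 empty → index 0.
Insert 895: h=4, slots 4,5 occupied → index 6.
Table: [229, -, -, 606, 643, 734, 895]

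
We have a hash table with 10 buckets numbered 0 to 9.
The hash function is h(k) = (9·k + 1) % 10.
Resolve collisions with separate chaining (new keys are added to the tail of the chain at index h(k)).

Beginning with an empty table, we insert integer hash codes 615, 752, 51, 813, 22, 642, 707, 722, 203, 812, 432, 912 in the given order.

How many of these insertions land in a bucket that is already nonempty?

7

Insert 615: h=6, bucket 6 empty → new chain.
Insert 752: h=9, bucket 9 empty → new chain.
Insert 51: h=0, bucket 0 empty → new chain.
Insert 813: h=8, bucket 8 empty → new chain.
Insert 22: h=9, bucket 9 nonempty → append to chain.
Insert 642: h=9, bucket 9 nonempty → append to chain.
Insert 707: h=4, bucket 4 empty → new chain.
Insert 722: h=9, bucket 9 nonempty → append to chain.
Insert 203: h=8, bucket 8 nonempty → append to chain.
Insert 812: h=9, bucket 9 nonempty → append to chain.
Insert 432: h=9, bucket 9 nonempty → append to chain.
Insert 912: h=9, bucket 9 nonempty → append to chain.
Final buckets:
0: 51
1: -
2: -
3: -
4: 707
5: -
6: 615
7: -
8: 813 -> 203
9: 752 -> 22 -> 642 -> 722 -> 812 -> 432 -> 912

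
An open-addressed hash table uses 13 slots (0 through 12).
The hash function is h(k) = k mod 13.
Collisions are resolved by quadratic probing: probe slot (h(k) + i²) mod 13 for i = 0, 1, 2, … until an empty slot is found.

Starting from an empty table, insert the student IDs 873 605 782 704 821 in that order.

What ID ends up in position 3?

782

873 hashes to 2; slot 2 is free => place at 2.
605 hashes to 7; slot 7 is free => place at 7.
782 hashes to 2; 2 taken => place at 3.
704 hashes to 2; 2,3 taken => place at 6.
821 hashes to 2; 2,3,6 taken => place at 11.
Table: [∅, ∅, 873, 782, ∅, ∅, 704, 605, ∅, ∅, ∅, 821, ∅]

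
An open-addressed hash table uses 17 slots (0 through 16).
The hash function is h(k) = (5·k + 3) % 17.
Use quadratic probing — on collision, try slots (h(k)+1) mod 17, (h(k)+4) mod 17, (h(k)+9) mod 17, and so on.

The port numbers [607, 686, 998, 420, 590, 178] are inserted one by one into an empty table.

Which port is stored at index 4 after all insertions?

420

607 hashes to 12; slot 12 is free → place at 12.
686 hashes to 16; slot 16 is free → place at 16.
998 hashes to 12; 12 taken → place at 13.
420 hashes to 12; 12,13,16 taken → place at 4.
590 hashes to 12; 12,13,16,4 taken → place at 11.
178 hashes to 9; slot 9 is free → place at 9.
Table: [_, _, _, _, 420, _, _, _, _, 178, _, 590, 607, 998, _, _, 686]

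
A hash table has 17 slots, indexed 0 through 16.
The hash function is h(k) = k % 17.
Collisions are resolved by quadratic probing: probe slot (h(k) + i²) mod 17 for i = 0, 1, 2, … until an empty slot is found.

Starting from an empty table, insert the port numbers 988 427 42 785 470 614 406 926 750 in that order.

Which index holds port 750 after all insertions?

1

988 hashes to 2; slot 2 is free -> place at 2.
427 hashes to 2; 2 taken -> place at 3.
42 hashes to 8; slot 8 is free -> place at 8.
785 hashes to 3; 3 taken -> place at 4.
470 hashes to 11; slot 11 is free -> place at 11.
614 hashes to 2; 2,3 taken -> place at 6.
406 hashes to 15; slot 15 is free -> place at 15.
926 hashes to 8; 8 taken -> place at 9.
750 hashes to 2; 2,3,6,11 taken -> place at 1.
Table: [—, 750, 988, 427, 785, —, 614, —, 42, 926, —, 470, —, —, —, 406, —]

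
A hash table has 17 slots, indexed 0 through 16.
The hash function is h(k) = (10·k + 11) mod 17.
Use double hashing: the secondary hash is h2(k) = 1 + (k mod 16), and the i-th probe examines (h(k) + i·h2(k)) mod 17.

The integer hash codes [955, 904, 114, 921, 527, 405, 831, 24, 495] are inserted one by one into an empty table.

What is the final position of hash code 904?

Insert 955: h=7, slot 7 empty → index 7.
Insert 904: h=7, h2=9, slot 7 occupied → index 16.
Insert 114: h=12, slot 12 empty → index 12.
Insert 921: h=7, h2=10, slot 7 occupied → index 0.
Insert 527: h=11, slot 11 empty → index 11.
Insert 405: h=15, slot 15 empty → index 15.
Insert 831: h=8, slot 8 empty → index 8.
Insert 24: h=13, slot 13 empty → index 13.
Insert 495: h=14, slot 14 empty → index 14.
Table: [921, _, _, _, _, _, _, 955, 831, _, _, 527, 114, 24, 495, 405, 904]

16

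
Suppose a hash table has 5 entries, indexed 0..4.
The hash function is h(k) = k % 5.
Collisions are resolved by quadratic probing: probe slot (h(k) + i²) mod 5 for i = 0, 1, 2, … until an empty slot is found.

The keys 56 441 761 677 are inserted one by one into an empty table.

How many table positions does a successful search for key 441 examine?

Insert 56: h=1, slot 1 empty → index 1.
Insert 441: h=1, slot 1 occupied → index 2.
Insert 761: h=1, slots 1,2 occupied → index 0.
Insert 677: h=2, slot 2 occupied → index 3.
Table: [761, 56, 441, 677, .]
Lookup 441: h=1, probe 1,2 → found at 2.

2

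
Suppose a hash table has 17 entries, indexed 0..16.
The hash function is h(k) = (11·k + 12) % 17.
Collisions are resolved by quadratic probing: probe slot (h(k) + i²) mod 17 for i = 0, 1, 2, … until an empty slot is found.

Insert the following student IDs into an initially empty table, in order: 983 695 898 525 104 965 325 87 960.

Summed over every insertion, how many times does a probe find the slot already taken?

983: h=13 → slot 13
695: h=7 → slot 7
898: h=13, probe 13,14 → slot 14
525: h=7, probe 7,8 → slot 8
104: h=0 → slot 0
965: h=2 → slot 2
325: h=0, probe 0,1 → slot 1
87: h=0, probe 0,1,4 → slot 4
960: h=15 → slot 15
Table: [104, 325, 965, ., 87, ., ., 695, 525, ., ., ., ., 983, 898, 960, .]

5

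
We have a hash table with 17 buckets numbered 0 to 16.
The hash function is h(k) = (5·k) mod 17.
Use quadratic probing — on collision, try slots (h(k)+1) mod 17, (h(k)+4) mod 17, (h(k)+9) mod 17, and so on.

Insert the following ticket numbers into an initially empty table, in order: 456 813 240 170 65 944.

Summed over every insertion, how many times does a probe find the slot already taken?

3

456: h=2 -> slot 2
813: h=2, probe 2,3 -> slot 3
240: h=10 -> slot 10
170: h=0 -> slot 0
65: h=2, probe 2,3,6 -> slot 6
944: h=11 -> slot 11
Table: [170, ∅, 456, 813, ∅, ∅, 65, ∅, ∅, ∅, 240, 944, ∅, ∅, ∅, ∅, ∅]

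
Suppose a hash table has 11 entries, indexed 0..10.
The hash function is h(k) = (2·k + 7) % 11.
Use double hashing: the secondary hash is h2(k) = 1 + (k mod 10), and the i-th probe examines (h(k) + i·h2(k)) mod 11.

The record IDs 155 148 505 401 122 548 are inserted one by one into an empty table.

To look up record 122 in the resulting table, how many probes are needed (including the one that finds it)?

155: h=9 -> slot 9
148: h=6 -> slot 6
505: h=5 -> slot 5
401: h=6, h2=2, probe 6,8 -> slot 8
122: h=9, h2=3, probe 9,1 -> slot 1
548: h=3 -> slot 3
Table: [∅, 122, ∅, 548, ∅, 505, 148, ∅, 401, 155, ∅]
Lookup 122: h=9, h2=3, probe 9,1 → found at 1.

2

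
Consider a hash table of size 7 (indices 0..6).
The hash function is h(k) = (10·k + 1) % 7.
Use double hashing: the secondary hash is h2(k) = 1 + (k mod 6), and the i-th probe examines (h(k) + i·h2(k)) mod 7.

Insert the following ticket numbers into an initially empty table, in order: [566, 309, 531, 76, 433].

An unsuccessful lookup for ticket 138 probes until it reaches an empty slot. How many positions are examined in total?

5

566 hashes to 5; slot 5 is free -> place at 5.
309 hashes to 4; slot 4 is free -> place at 4.
531 hashes to 5, h2=4; 5 taken -> place at 2.
76 hashes to 5, h2=5; 5 taken -> place at 3.
433 hashes to 5, h2=2; 5 taken -> place at 0.
Table: [433, _, 531, 76, 309, 566, _]
Lookup 138: h=2, h2=1, probe 2,3,4,5,6 → slot 6 empty, not found.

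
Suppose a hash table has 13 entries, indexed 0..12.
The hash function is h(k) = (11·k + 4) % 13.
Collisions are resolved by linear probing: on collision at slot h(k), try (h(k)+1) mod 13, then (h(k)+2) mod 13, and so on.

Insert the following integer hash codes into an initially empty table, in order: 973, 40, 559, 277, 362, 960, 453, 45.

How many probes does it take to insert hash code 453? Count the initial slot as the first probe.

5

Insert 973: h=8, slot 8 empty -> index 8.
Insert 40: h=2, slot 2 empty -> index 2.
Insert 559: h=4, slot 4 empty -> index 4.
Insert 277: h=9, slot 9 empty -> index 9.
Insert 362: h=8, slots 8,9 occupied -> index 10.
Insert 960: h=8, slots 8,9,10 occupied -> index 11.
Insert 453: h=8, slots 8,9,10,11 occupied -> index 12.
Insert 45: h=5, slot 5 empty -> index 5.
Table: [∅, ∅, 40, ∅, 559, 45, ∅, ∅, 973, 277, 362, 960, 453]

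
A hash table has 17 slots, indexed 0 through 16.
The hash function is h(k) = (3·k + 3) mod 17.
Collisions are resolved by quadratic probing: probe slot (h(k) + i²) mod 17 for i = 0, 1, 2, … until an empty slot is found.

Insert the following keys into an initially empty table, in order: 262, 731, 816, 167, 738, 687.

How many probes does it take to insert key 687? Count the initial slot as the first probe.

262 hashes to 7; slot 7 is free → place at 7.
731 hashes to 3; slot 3 is free → place at 3.
816 hashes to 3; 3 taken → place at 4.
167 hashes to 11; slot 11 is free → place at 11.
738 hashes to 7; 7 taken → place at 8.
687 hashes to 7; 7,8,11 taken → place at 16.
Table: [_, _, _, 731, 816, _, _, 262, 738, _, _, 167, _, _, _, _, 687]

4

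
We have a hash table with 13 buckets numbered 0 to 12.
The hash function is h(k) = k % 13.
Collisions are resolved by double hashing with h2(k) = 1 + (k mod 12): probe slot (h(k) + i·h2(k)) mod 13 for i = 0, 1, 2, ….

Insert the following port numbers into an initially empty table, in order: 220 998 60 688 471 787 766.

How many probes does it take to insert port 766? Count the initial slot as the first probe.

4

220 hashes to 12; slot 12 is free → place at 12.
998 hashes to 10; slot 10 is free → place at 10.
60 hashes to 8; slot 8 is free → place at 8.
688 hashes to 12, h2=5; 12 taken → place at 4.
471 hashes to 3; slot 3 is free → place at 3.
787 hashes to 7; slot 7 is free → place at 7.
766 hashes to 12, h2=11; 12,10,8 taken → place at 6.
Table: [_, _, _, 471, 688, _, 766, 787, 60, _, 998, _, 220]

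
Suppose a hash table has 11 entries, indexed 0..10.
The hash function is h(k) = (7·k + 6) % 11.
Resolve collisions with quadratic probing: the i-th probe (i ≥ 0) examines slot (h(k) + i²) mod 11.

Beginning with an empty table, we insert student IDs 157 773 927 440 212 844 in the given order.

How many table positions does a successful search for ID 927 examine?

3

Insert 157: h=5, slot 5 empty → index 5.
Insert 773: h=5, slot 5 occupied → index 6.
Insert 927: h=5, slots 5,6 occupied → index 9.
Insert 440: h=6, slot 6 occupied → index 7.
Insert 212: h=5, slots 5,6,9 occupied → index 3.
Insert 844: h=7, slot 7 occupied → index 8.
Table: [—, —, —, 212, —, 157, 773, 440, 844, 927, —]
Lookup 927: h=5, probe 5,6,9 → found at 9.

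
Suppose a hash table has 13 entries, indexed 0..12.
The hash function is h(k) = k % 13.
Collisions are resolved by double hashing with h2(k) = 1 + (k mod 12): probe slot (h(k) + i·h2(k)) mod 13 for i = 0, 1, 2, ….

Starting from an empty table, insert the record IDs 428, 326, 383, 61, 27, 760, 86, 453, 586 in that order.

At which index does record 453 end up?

2

Insert 428: h=12, slot 12 empty → index 12.
Insert 326: h=1, slot 1 empty → index 1.
Insert 383: h=6, slot 6 empty → index 6.
Insert 61: h=9, slot 9 empty → index 9.
Insert 27: h=1, h2=4, slot 1 occupied → index 5.
Insert 760: h=6, h2=5, slot 6 occupied → index 11.
Insert 86: h=8, slot 8 empty → index 8.
Insert 453: h=11, h2=10, slots 11,8,5 occupied → index 2.
Insert 586: h=1, h2=11, slots 1,12 occupied → index 10.
Table: [_, 326, 453, _, _, 27, 383, _, 86, 61, 586, 760, 428]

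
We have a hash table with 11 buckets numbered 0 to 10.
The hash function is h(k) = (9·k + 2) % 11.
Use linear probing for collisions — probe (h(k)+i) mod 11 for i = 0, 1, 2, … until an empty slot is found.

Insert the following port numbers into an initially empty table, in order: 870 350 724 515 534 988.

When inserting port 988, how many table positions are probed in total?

4

870: h=0 -> slot 0
350: h=6 -> slot 6
724: h=6, probe 6,7 -> slot 7
515: h=6, probe 6,7,8 -> slot 8
534: h=1 -> slot 1
988: h=6, probe 6,7,8,9 -> slot 9
Table: [870, 534, —, —, —, —, 350, 724, 515, 988, —]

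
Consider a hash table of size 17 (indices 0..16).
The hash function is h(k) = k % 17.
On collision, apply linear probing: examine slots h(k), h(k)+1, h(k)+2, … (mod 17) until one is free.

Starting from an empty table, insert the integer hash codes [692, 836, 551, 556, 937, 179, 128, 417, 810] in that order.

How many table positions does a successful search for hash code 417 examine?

692: h=12 → slot 12
836: h=3 → slot 3
551: h=7 → slot 7
556: h=12, probe 12,13 → slot 13
937: h=2 → slot 2
179: h=9 → slot 9
128: h=9, probe 9,10 → slot 10
417: h=9, probe 9,10,11 → slot 11
810: h=11, probe 11,12,13,14 → slot 14
Table: [—, —, 937, 836, —, —, —, 551, —, 179, 128, 417, 692, 556, 810, —, —]
Lookup 417: h=9, probe 9,10,11 → found at 11.

3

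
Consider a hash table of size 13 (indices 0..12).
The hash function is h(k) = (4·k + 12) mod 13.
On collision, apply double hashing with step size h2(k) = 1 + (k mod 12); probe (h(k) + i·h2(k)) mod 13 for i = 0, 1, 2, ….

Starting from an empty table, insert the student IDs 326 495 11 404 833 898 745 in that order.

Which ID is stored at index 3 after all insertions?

326

Insert 326: h=3, slot 3 empty -> index 3.
Insert 495: h=3, h2=4, slot 3 occupied -> index 7.
Insert 11: h=4, slot 4 empty -> index 4.
Insert 404: h=3, h2=9, slot 3 occupied -> index 12.
Insert 833: h=3, h2=6, slot 3 occupied -> index 9.
Insert 898: h=3, h2=11, slot 3 occupied -> index 1.
Insert 745: h=2, slot 2 empty -> index 2.
Table: [—, 898, 745, 326, 11, —, —, 495, —, 833, —, —, 404]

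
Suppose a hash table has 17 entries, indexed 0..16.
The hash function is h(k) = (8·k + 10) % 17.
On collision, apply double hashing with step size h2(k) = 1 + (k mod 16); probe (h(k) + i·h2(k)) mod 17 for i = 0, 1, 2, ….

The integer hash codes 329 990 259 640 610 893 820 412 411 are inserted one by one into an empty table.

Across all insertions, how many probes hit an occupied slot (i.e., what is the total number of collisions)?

4

Insert 329: h=7, slot 7 empty -> index 7.
Insert 990: h=8, slot 8 empty -> index 8.
Insert 259: h=8, h2=4, slot 8 occupied -> index 12.
Insert 640: h=13, slot 13 empty -> index 13.
Insert 610: h=11, slot 11 empty -> index 11.
Insert 893: h=14, slot 14 empty -> index 14.
Insert 820: h=8, h2=5, slots 8,13 occupied -> index 1.
Insert 412: h=8, h2=13, slot 8 occupied -> index 4.
Insert 411: h=0, slot 0 empty -> index 0.
Table: [411, 820, -, -, 412, -, -, 329, 990, -, -, 610, 259, 640, 893, -, -]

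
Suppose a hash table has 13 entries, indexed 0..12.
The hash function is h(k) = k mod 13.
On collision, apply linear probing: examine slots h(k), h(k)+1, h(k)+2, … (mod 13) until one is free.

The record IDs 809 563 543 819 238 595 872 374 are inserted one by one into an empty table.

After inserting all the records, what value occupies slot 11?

809: h=3 → slot 3
563: h=4 → slot 4
543: h=10 → slot 10
819: h=0 → slot 0
238: h=4, probe 4,5 → slot 5
595: h=10, probe 10,11 → slot 11
872: h=1 → slot 1
374: h=10, probe 10,11,12 → slot 12
Table: [819, 872, -, 809, 563, 238, -, -, -, -, 543, 595, 374]

595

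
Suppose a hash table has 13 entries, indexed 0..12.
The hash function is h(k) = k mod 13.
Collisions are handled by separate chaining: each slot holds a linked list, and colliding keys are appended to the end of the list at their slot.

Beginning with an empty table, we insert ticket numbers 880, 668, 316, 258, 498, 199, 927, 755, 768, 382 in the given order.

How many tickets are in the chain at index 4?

880 -> bucket 9
668 -> bucket 5
316 -> bucket 4
258 -> bucket 11
498 -> bucket 4 (collision)
199 -> bucket 4 (collision)
927 -> bucket 4 (collision)
755 -> bucket 1
768 -> bucket 1 (collision)
382 -> bucket 5 (collision)
Final buckets:
0: -
1: 755 -> 768
2: -
3: -
4: 316 -> 498 -> 199 -> 927
5: 668 -> 382
6: -
7: -
8: -
9: 880
10: -
11: 258
12: -

4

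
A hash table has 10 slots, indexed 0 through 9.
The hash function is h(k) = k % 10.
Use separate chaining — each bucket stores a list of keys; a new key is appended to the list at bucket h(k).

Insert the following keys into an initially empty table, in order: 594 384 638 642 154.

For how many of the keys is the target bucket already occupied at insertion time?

594 → bucket 4
384 → bucket 4 (collision)
638 → bucket 8
642 → bucket 2
154 → bucket 4 (collision)
Final buckets:
0: —
1: —
2: 642
3: —
4: 594 -> 384 -> 154
5: —
6: —
7: —
8: 638
9: —

2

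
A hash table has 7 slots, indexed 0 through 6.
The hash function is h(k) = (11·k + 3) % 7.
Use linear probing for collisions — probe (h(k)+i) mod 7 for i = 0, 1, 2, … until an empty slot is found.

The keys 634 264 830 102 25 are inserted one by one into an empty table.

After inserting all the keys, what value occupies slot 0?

634 hashes to 5; slot 5 is free => place at 5.
264 hashes to 2; slot 2 is free => place at 2.
830 hashes to 5; 5 taken => place at 6.
102 hashes to 5; 5,6 taken => place at 0.
25 hashes to 5; 5,6,0 taken => place at 1.
Table: [102, 25, 264, ∅, ∅, 634, 830]

102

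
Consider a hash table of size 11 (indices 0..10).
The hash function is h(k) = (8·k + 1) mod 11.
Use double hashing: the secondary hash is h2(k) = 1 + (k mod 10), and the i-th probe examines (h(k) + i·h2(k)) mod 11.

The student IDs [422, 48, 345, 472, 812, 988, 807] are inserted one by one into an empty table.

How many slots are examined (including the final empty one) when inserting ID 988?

422 hashes to 0; slot 0 is free => place at 0.
48 hashes to 0, h2=9; 0 taken => place at 9.
345 hashes to 0, h2=6; 0 taken => place at 6.
472 hashes to 4; slot 4 is free => place at 4.
812 hashes to 7; slot 7 is free => place at 7.
988 hashes to 7, h2=9; 7 taken => place at 5.
807 hashes to 0, h2=8; 0 taken => place at 8.
Table: [422, -, -, -, 472, 988, 345, 812, 807, 48, -]

2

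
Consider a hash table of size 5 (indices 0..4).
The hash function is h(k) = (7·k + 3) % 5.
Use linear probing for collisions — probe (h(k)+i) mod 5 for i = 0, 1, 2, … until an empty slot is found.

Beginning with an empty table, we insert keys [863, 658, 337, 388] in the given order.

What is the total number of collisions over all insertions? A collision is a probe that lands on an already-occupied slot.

863: h=4 → slot 4
658: h=4, probe 4,0 → slot 0
337: h=2 → slot 2
388: h=4, probe 4,0,1 → slot 1
Table: [658, 388, 337, ∅, 863]

3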